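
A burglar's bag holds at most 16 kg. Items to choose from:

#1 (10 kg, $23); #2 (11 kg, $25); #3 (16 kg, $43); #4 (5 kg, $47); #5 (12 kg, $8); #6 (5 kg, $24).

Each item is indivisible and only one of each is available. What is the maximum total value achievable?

$72

Check high-value combinations within 16 kg:
- #2+#4: weight 11+5=16, value 25+47=72
- #4+#6: weight 5+5=10, value 47+24=71
- #1+#4: weight 10+5=15, value 23+47=70
- #2+#6: weight 11+5=16, value 25+24=49
- #4: weight 5, value 47
Best: $72.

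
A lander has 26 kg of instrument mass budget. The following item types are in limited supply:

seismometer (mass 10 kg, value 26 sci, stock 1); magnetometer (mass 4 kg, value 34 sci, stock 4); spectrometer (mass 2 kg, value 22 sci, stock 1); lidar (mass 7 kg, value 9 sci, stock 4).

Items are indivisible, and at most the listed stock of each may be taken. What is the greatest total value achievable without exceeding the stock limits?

Best selections within mass 26 and stock limits:
- 4×magnetometer + 1×spectrometer + 1×lidar: mass 25, value 167
- 1×seismometer + 4×magnetometer: mass 26, value 162
- 4×magnetometer + 1×spectrometer: mass 18, value 158
Best: 167 sci.

167 sci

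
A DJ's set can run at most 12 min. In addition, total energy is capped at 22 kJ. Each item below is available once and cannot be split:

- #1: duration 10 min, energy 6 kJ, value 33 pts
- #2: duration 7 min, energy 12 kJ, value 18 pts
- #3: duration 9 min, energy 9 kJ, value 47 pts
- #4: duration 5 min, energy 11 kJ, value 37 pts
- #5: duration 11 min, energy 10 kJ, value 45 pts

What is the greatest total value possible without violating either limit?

47 pts

Feasible sets respecting both limits:
- #3: duration 9, energy 9, value 47
- #5: duration 11, energy 10, value 45
- #4: duration 5, energy 11, value 37
Best: 47 pts.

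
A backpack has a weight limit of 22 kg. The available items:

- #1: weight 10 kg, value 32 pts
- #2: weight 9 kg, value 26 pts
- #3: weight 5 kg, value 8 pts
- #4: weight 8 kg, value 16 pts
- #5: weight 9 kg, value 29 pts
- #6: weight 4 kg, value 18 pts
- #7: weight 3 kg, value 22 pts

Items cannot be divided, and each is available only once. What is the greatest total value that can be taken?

83 pts

This is a 0/1 knapsack; check combinations near the capacity.
- #1+#5+#7: weight 10+9+3=22, value 32+29+22=83
- #1+#2+#7: weight 10+9+3=22, value 32+26+22=80
- #1+#3+#6+#7: weight 10+5+4+3=22, value 32+8+18+22=80
- #2+#5+#7: weight 9+9+3=21, value 26+29+22=77
Best: 83 pts.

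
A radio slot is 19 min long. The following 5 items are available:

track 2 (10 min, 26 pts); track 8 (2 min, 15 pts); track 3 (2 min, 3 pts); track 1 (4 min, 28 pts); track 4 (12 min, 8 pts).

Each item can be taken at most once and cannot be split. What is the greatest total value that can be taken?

This is a 0/1 knapsack; check combinations near the capacity.
- track 2+track 8+track 3+track 1: duration 10+2+2+4=18, value 26+15+3+28=72
- track 2+track 8+track 1: duration 10+2+4=16, value 26+15+28=69
- track 2+track 3+track 1: duration 10+2+4=16, value 26+3+28=57
- track 2+track 1: duration 10+4=14, value 26+28=54
- track 8+track 1+track 4: duration 2+4+12=18, value 15+28+8=51
Best: 72 pts.

72 pts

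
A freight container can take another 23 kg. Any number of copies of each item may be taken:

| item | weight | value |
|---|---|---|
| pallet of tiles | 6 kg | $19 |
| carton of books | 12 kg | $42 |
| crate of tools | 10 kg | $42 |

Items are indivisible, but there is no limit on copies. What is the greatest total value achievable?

Best value-per-unit is crate of tools at 42/10; filling with it alone gives 2×42 = 84.
Optimal mix: 1×carton of books + 1×crate of tools → weight 22, value 84.

$84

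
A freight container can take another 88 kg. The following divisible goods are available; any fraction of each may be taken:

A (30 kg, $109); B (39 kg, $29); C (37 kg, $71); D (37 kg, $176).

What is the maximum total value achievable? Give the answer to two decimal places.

Take in order of value per unit:
- D (176/37 per unit): all 37 → value 176, running total 176.00
- A (109/30 per unit): all 30 → value 109, running total 285.00
- C (71/37 per unit): 21 of 37 → value 21×71/37 = 40.2973, running total 325.30
Total 325.30.

325.30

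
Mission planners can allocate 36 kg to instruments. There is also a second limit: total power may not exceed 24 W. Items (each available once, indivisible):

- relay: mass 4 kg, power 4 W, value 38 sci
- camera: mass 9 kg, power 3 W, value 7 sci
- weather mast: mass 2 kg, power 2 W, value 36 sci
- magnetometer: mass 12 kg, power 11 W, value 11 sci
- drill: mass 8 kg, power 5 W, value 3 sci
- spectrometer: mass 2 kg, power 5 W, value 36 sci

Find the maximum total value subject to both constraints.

Feasible sets respecting both limits:
- relay+weather mast+magnetometer+spectrometer: mass 20, power 22, value 121
- relay+camera+weather mast+drill+spectrometer: mass 25, power 19, value 120
- relay+camera+weather mast+spectrometer: mass 17, power 14, value 117
- relay+weather mast+drill+spectrometer: mass 16, power 16, value 113
Best: 121 sci.

121 sci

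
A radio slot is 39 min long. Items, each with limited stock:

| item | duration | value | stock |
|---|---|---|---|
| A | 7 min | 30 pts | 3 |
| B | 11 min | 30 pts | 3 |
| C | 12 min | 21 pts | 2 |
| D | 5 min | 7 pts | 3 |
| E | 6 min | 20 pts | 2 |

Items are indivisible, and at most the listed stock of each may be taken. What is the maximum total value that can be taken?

Best selections within duration 39 and stock limits:
- 3×A + 1×B + 1×E: duration 38, value 140
- 3×A + 1×D + 2×E: duration 38, value 137
- 3×A + 1×C + 1×E: duration 39, value 131
Best: 140 pts.

140 pts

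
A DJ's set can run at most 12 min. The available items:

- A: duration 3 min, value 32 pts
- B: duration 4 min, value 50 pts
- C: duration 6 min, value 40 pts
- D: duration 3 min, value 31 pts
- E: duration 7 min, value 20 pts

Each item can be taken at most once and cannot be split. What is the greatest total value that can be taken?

Check high-value combinations within 12 min:
- A+B+D: duration 3+4+3=10, value 32+50+31=113
- A+C+D: duration 3+6+3=12, value 32+40+31=103
- B+C: duration 4+6=10, value 50+40=90
- A+B: duration 3+4=7, value 32+50=82
- B+D: duration 4+3=7, value 50+31=81
Best: 113 pts.

113 pts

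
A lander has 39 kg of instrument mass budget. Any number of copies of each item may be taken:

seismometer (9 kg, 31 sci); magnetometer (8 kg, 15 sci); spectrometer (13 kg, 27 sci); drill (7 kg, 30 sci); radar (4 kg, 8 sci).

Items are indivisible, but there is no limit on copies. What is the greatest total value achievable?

158 sci

Best value-per-unit is drill at 30/7; filling with it alone gives 5×30 = 150.
Optimal mix: 5×drill + 1×radar → mass 39, value 158.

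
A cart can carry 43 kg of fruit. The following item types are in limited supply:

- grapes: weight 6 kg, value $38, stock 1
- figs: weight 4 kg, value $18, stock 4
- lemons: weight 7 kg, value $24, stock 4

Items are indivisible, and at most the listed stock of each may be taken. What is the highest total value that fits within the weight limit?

$182

Top feasible selections:
- 1×grapes + 4×figs + 3×lemons: weight 43, value 182
- 1×grapes + 2×figs + 4×lemons: weight 42, value 170
- 1×grapes + 3×figs + 3×lemons: weight 39, value 164
Best: $182.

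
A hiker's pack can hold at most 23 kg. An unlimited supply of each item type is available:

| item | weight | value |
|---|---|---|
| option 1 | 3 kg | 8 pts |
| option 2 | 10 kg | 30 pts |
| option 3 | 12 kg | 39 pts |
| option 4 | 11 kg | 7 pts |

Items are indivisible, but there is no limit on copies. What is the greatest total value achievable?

69 pts

Best value-per-unit is option 3 at 39/12; filling with it alone gives 1×39 = 39.
Optimal mix: 1×option 2 + 1×option 3 → weight 22, value 69.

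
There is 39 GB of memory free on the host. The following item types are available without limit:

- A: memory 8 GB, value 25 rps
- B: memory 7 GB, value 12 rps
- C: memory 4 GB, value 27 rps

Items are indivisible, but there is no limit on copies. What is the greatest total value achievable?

Best value-per-unit is C at 27/4, and filling with it alone uses memory 9×4=36. No mix of the others beats 9×27 = 243.

243 rps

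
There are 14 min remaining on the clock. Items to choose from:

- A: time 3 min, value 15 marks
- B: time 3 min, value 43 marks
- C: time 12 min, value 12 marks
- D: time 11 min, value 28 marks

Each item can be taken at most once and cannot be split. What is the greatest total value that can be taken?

71 marks

Check high-value combinations within 14 min:
- B+D: time 3+11=14, value 43+28=71
- A+B: time 3+3=6, value 15+43=58
- B: time 3, value 43
- A+D: time 3+11=14, value 15+28=43
Best: 71 marks.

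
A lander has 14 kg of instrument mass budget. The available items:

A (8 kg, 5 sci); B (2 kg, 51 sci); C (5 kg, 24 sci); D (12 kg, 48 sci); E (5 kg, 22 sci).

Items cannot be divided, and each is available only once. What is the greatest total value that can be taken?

99 sci

Check high-value combinations within 14 kg:
- B+D: mass 2+12=14, value 51+48=99
- B+C+E: mass 2+5+5=12, value 51+24+22=97
- B+C: mass 2+5=7, value 51+24=75
- B+E: mass 2+5=7, value 51+22=73
Best: 99 sci.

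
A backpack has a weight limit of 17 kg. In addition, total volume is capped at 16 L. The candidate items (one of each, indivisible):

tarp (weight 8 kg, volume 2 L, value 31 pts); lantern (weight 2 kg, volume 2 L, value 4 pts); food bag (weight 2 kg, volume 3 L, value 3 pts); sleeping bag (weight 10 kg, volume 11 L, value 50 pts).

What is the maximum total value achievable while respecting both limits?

Feasible sets respecting both limits:
- lantern+food bag+sleeping bag: weight 14, volume 16, value 57
- lantern+sleeping bag: weight 12, volume 13, value 54
- food bag+sleeping bag: weight 12, volume 14, value 53
- sleeping bag: weight 10, volume 11, value 50
Best: 57 pts.

57 pts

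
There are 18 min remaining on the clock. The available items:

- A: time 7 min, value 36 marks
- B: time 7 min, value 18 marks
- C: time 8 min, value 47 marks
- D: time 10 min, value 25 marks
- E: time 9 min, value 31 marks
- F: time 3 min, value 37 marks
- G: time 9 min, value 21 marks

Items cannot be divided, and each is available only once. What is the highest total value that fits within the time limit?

This is a 0/1 knapsack; check combinations near the capacity.
- A+C+F: time 7+8+3=18, value 36+47+37=120
- B+C+F: time 7+8+3=18, value 18+47+37=102
- A+B+F: time 7+7+3=17, value 36+18+37=91
- C+F: time 8+3=11, value 47+37=84
Best: 120 marks.

120 marks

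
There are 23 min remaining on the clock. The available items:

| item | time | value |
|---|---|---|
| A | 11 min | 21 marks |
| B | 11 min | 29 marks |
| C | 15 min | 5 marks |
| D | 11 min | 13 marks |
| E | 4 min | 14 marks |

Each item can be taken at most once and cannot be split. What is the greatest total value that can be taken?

Check high-value combinations within 23 min:
- A+B: time 11+11=22, value 21+29=50
- B+E: time 11+4=15, value 29+14=43
- B+D: time 11+11=22, value 29+13=42
- A+E: time 11+4=15, value 21+14=35
Best: 50 marks.

50 marks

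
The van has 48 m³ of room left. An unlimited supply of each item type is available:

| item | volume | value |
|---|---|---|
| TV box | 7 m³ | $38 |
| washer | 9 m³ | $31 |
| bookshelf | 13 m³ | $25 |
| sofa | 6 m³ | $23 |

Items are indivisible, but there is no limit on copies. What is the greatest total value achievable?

Best value-per-unit is TV box at 38/7; filling with it alone gives 6×38 = 228.
Optimal mix: 6×TV box + 1×sofa → volume 48, value 251.

$251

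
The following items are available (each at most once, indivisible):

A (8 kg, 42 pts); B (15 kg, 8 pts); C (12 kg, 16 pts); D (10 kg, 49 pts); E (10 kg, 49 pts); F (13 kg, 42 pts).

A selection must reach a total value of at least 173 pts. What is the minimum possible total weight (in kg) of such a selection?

Subsets with value ≥ 173, sorted by total weight:
- A+D+E+F: weight 41, value 182
- A+C+D+E+F: weight 53, value 198
Minimum weight: 41 kg.

41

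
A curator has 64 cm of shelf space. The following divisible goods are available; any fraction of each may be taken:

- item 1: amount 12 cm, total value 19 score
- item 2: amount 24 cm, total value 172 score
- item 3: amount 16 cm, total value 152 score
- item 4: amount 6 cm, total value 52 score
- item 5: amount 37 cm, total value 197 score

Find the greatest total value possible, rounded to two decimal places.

471.84

Take in order of value per unit:
- item 3 (152/16 per unit): all 16 → value 152, running total 152.00
- item 4 (52/6 per unit): all 6 → value 52, running total 204.00
- item 2 (172/24 per unit): all 24 → value 172, running total 376.00
- item 5 (197/37 per unit): 18 of 37 → value 18×197/37 = 95.8378, running total 471.84
Total 471.84.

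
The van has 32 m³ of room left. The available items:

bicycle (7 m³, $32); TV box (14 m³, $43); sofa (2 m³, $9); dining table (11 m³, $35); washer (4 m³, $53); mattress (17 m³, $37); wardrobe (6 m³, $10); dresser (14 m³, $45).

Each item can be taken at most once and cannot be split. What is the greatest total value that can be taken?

$142

This is a 0/1 knapsack; check combinations near the capacity.
- sofa+dining table+washer+dresser: volume 2+11+4+14=31, value 9+35+53+45=142
- TV box+washer+dresser: volume 14+4+14=32, value 43+53+45=141
- TV box+sofa+dining table+washer: volume 14+2+11+4=31, value 43+9+35+53=140
- bicycle+washer+wardrobe+dresser: volume 7+4+6+14=31, value 32+53+10+45=140
Best: $142.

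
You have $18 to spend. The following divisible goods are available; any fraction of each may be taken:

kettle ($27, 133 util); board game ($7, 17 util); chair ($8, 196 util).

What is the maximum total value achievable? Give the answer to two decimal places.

245.26

Take in order of value per unit:
- chair (196/8 per unit): all 8 → value 196, running total 196.00
- kettle (133/27 per unit): 10 of 27 → value 10×133/27 = 49.2593, running total 245.26
Total 245.26.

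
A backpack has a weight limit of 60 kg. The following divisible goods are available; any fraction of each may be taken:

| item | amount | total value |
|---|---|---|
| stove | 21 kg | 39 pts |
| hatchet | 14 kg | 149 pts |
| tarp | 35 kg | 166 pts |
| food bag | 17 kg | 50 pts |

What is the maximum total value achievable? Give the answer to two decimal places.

347.35

Take in order of value per unit:
- hatchet (149/14 per unit): all 14 → value 149, running total 149.00
- tarp (166/35 per unit): all 35 → value 166, running total 315.00
- food bag (50/17 per unit): 11 of 17 → value 11×50/17 = 32.3529, running total 347.35
Total 347.35.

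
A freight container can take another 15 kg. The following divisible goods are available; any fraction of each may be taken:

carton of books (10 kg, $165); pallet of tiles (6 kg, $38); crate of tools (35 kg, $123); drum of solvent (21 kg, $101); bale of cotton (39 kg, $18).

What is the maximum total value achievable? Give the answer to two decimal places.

196.67

Take in order of value per unit:
- carton of books (165/10 per unit): all 10 → value 165, running total 165.00
- pallet of tiles (38/6 per unit): 5 of 6 → value 5×38/6 = 31.6667, running total 196.67
Total 196.67.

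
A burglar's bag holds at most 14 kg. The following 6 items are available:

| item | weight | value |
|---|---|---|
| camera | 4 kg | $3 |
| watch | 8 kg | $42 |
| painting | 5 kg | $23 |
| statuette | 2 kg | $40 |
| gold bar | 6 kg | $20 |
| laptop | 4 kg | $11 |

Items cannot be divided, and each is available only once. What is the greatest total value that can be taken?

Check high-value combinations within 14 kg:
- watch+statuette+laptop: weight 8+2+4=14, value 42+40+11=93
- camera+watch+statuette: weight 4+8+2=14, value 3+42+40=85
- painting+statuette+gold bar: weight 5+2+6=13, value 23+40+20=83
Best: $93.

$93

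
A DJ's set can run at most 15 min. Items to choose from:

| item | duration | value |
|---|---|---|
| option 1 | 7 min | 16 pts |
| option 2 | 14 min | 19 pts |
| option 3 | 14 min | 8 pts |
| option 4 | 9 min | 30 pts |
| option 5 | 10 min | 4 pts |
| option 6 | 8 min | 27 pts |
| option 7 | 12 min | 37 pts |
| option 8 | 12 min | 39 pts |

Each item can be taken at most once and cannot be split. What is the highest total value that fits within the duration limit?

43 pts

Check high-value combinations within 15 min:
- option 1+option 6: duration 7+8=15, value 16+27=43
- option 8: duration 12, value 39
- option 7: duration 12, value 37
- option 4: duration 9, value 30
Best: 43 pts.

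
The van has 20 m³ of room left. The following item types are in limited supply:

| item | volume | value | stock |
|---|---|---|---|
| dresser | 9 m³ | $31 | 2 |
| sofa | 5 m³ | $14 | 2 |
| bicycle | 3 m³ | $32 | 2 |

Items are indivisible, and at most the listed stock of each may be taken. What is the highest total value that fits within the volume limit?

Top feasible selections:
- 1×dresser + 1×sofa + 2×bicycle: volume 20, value 109
- 1×dresser + 2×bicycle: volume 15, value 95
- 2×sofa + 2×bicycle: volume 16, value 92
Best: $109.

$109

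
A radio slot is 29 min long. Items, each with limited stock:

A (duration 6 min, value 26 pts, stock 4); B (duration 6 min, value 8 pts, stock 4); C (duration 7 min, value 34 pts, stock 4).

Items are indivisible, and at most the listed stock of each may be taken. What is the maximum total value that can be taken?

136 pts

Top feasible selections:
- 4×C: duration 28, value 136
- 1×A + 3×C: duration 27, value 128
Best: 136 pts.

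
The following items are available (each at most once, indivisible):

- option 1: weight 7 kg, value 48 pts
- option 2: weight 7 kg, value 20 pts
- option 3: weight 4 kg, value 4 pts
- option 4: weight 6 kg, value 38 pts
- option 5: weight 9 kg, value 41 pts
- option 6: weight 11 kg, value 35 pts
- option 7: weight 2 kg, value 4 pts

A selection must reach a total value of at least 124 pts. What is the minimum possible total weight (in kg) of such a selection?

Subsets with value ≥ 124, sorted by total weight:
- option 1+option 4+option 5: weight 22, value 127
- option 1+option 4+option 5+option 7: weight 24, value 131
Minimum weight: 22 kg.

22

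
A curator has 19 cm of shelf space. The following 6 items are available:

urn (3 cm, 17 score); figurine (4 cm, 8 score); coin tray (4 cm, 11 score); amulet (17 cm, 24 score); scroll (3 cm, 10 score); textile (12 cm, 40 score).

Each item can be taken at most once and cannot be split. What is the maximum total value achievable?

68 score

Check high-value combinations within 19 cm:
- urn+coin tray+textile: length 3+4+12=19, value 17+11+40=68
- urn+scroll+textile: length 3+3+12=18, value 17+10+40=67
- urn+figurine+textile: length 3+4+12=19, value 17+8+40=65
Best: 68 score.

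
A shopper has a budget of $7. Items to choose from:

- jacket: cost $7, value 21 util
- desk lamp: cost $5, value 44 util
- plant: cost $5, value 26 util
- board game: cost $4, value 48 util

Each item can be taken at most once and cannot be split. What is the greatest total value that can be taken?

48 util

Check high-value combinations within $7:
- board game: cost 4, value 48
- desk lamp: cost 5, value 44
- plant: cost 5, value 26
- jacket: cost 7, value 21
Best: 48 util.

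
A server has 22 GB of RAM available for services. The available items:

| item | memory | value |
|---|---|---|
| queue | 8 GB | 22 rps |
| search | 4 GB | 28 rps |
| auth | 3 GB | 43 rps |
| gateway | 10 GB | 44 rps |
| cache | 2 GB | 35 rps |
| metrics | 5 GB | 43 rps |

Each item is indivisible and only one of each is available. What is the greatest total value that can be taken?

Check high-value combinations within 22 GB:
- queue+search+auth+cache+metrics: memory 8+4+3+2+5=22, value 22+28+43+35+43=171
- auth+gateway+cache+metrics: memory 3+10+2+5=20, value 43+44+35+43=165
- search+auth+gateway+metrics: memory 4+3+10+5=22, value 28+43+44+43=158
Best: 171 rps.

171 rps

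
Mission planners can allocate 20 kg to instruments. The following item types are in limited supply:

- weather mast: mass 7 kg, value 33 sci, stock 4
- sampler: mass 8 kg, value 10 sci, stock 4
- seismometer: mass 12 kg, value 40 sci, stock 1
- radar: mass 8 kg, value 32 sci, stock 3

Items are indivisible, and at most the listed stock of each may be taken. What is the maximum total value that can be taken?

Best selections within mass 20 and stock limits:
- 1×weather mast + 1×seismometer: mass 19, value 73
- 1×seismometer + 1×radar: mass 20, value 72
Best: 73 sci.

73 sci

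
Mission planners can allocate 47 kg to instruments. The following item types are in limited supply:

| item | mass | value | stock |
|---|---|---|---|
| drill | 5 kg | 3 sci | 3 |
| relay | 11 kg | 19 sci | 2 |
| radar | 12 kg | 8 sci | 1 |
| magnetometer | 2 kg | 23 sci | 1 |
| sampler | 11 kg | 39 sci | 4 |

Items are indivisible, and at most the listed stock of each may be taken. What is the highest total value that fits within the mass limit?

179 sci

Best selections within mass 47 and stock limits:
- 1×magnetometer + 4×sampler: mass 46, value 179
- 1×relay + 1×magnetometer + 3×sampler: mass 46, value 159
- 4×sampler: mass 44, value 156
Best: 179 sci.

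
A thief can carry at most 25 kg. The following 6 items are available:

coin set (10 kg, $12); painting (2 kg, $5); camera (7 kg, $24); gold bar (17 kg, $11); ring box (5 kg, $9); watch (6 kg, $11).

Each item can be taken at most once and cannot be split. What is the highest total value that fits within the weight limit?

Check high-value combinations within 25 kg:
- coin set+painting+camera+watch: weight 10+2+7+6=25, value 12+5+24+11=52
- coin set+painting+camera+ring box: weight 10+2+7+5=24, value 12+5+24+9=50
- painting+camera+ring box+watch: weight 2+7+5+6=20, value 5+24+9+11=49
- coin set+camera+watch: weight 10+7+6=23, value 12+24+11=47
- coin set+camera+ring box: weight 10+7+5=22, value 12+24+9=45
Best: $52.

$52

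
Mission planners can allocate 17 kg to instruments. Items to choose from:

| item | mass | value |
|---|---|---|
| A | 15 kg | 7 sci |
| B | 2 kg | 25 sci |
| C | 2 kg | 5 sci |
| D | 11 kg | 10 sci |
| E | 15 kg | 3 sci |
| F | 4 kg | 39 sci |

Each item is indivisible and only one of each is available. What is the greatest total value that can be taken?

This is a 0/1 knapsack; check combinations near the capacity.
- B+D+F: mass 2+11+4=17, value 25+10+39=74
- B+C+F: mass 2+2+4=8, value 25+5+39=69
- B+F: mass 2+4=6, value 25+39=64
- C+D+F: mass 2+11+4=17, value 5+10+39=54
Best: 74 sci.

74 sci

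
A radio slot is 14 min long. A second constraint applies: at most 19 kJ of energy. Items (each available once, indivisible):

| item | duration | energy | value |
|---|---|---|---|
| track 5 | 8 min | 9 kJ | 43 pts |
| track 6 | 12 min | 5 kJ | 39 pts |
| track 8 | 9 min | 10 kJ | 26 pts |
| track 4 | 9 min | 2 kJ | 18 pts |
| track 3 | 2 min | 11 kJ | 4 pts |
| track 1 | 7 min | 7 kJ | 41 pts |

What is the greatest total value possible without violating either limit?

45 pts

Feasible sets respecting both limits:
- track 3+track 1: duration 9, energy 18, value 45
- track 5: duration 8, energy 9, value 43
- track 6+track 3: duration 14, energy 16, value 43
Best: 45 pts.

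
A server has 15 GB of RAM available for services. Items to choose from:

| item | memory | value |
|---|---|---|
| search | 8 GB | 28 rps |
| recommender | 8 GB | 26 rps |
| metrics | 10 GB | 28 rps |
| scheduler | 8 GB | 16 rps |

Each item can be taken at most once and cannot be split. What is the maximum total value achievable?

Check high-value combinations within 15 GB:
- search: memory 8, value 28
- metrics: memory 10, value 28
- recommender: memory 8, value 26
- scheduler: memory 8, value 16
Best: 28 rps.

28 rps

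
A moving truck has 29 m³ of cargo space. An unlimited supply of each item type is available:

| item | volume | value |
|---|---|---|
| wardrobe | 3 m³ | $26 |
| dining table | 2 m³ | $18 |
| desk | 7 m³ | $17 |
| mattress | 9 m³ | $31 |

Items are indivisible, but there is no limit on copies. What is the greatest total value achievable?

Best value-per-unit is dining table at 18/2; filling with it alone gives 14×18 = 252.
Optimal mix: 1×wardrobe + 13×dining table → volume 29, value 260.

$260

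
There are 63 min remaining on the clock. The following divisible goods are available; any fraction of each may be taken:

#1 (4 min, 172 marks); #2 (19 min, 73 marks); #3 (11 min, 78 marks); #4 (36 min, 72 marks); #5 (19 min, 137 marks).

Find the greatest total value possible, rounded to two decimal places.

480.00

Take in order of value per unit:
- #1 (172/4 per unit): all 4 → value 172, running total 172.00
- #5 (137/19 per unit): all 19 → value 137, running total 309.00
- #3 (78/11 per unit): all 11 → value 78, running total 387.00
- #2 (73/19 per unit): all 19 → value 73, running total 460.00
- #4 (72/36 per unit): 10 of 36 → value 10×72/36 = 20.0000, running total 480.00
Total 480.00.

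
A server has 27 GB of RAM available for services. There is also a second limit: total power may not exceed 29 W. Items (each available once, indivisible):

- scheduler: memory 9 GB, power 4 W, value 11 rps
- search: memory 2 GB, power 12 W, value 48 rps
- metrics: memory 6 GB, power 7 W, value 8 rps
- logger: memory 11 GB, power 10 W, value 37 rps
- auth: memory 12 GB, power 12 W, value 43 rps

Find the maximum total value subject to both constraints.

102 rps

Feasible sets respecting both limits:
- scheduler+search+auth: memory 23, power 28, value 102
- scheduler+search+logger: memory 22, power 26, value 96
- search+metrics+logger: memory 19, power 29, value 93
Best: 102 rps.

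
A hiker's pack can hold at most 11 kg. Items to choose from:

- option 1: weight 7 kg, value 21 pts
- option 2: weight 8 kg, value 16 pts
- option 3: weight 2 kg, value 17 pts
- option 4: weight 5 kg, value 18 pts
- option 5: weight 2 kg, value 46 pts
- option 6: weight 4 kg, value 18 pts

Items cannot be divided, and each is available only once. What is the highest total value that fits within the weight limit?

84 pts

This is a 0/1 knapsack; check combinations near the capacity.
- option 1+option 3+option 5: weight 7+2+2=11, value 21+17+46=84
- option 4+option 5+option 6: weight 5+2+4=11, value 18+46+18=82
- option 3+option 5+option 6: weight 2+2+4=8, value 17+46+18=81
- option 3+option 4+option 5: weight 2+5+2=9, value 17+18+46=81
- option 1+option 5: weight 7+2=9, value 21+46=67
Best: 84 pts.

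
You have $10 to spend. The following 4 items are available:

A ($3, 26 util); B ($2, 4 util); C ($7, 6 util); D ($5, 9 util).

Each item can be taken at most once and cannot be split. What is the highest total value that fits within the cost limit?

Check high-value combinations within $10:
- A+B+D: cost 3+2+5=10, value 26+4+9=39
- A+D: cost 3+5=8, value 26+9=35
- A+C: cost 3+7=10, value 26+6=32
- A+B: cost 3+2=5, value 26+4=30
Best: 39 util.

39 util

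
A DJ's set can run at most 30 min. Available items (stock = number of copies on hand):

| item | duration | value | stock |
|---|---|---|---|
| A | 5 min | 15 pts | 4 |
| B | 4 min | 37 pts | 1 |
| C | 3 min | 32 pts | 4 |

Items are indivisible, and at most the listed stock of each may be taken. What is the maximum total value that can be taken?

Top feasible selections:
- 2×A + 1×B + 4×C: duration 26, value 195
- 1×A + 1×B + 4×C: duration 21, value 180
Best: 195 pts.

195 pts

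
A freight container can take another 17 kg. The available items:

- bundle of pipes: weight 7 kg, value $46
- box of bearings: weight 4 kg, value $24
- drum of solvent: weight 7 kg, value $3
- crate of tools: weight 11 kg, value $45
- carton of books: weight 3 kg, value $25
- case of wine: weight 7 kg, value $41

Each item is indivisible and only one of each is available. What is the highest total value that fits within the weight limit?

Check high-value combinations within 17 kg:
- bundle of pipes+carton of books+case of wine: weight 7+3+7=17, value 46+25+41=112
- bundle of pipes+box of bearings+carton of books: weight 7+4+3=14, value 46+24+25=95
- box of bearings+carton of books+case of wine: weight 4+3+7=14, value 24+25+41=90
- bundle of pipes+case of wine: weight 7+7=14, value 46+41=87
Best: $112.

$112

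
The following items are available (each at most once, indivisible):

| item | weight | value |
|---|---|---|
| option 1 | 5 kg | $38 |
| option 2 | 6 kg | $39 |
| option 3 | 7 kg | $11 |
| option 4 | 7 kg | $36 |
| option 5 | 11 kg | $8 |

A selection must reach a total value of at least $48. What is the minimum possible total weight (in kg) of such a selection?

Subsets with value ≥ 48, sorted by total weight:
- option 1+option 2: weight 11, value 77
- option 1+option 4: weight 12, value 74
- option 1+option 3: weight 12, value 49
- option 2+option 4: weight 13, value 75
Minimum weight: 11 kg.

11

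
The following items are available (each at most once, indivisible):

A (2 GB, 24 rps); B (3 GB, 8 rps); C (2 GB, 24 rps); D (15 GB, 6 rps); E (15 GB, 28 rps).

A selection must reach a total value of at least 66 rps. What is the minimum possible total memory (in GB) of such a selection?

Subsets with value ≥ 66, sorted by total memory:
- A+C+E: memory 19, value 76
- A+B+C+E: memory 22, value 84
- A+C+D+E: memory 34, value 82
- A+B+D+E: memory 35, value 66
Minimum memory: 19 GB.

19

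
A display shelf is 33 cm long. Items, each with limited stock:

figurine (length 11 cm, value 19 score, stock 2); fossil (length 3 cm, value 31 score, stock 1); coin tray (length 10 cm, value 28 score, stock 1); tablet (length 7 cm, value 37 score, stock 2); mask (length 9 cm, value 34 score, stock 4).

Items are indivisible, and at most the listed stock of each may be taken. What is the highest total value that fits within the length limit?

Best selections within length 33 and stock limits:
- 2×tablet + 2×mask: length 32, value 142
- 1×fossil + 2×tablet + 1×mask: length 26, value 139
- 1×fossil + 1×tablet + 2×mask: length 28, value 136
Best: 142 score.

142 score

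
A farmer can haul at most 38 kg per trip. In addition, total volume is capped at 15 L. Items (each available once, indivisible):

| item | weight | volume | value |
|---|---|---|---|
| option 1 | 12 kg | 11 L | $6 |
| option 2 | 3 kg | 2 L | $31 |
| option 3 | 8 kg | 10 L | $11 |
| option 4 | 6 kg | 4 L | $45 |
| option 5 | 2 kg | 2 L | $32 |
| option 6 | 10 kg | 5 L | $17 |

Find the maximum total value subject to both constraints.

$125

Feasible sets respecting both limits:
- option 2+option 4+option 5+option 6: weight 21, volume 13, value 125
- option 2+option 4+option 5: weight 11, volume 8, value 108
- option 4+option 5+option 6: weight 18, volume 11, value 94
- option 2+option 4+option 6: weight 19, volume 11, value 93
Best: $125.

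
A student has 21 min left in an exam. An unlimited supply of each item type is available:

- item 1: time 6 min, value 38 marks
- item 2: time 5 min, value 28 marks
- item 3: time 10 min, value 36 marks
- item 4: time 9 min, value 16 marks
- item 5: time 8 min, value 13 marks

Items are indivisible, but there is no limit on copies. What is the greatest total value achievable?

122 marks

Best value-per-unit is item 1 at 38/6; filling with it alone gives 3×38 = 114.
Optimal mix: 1×item 1 + 3×item 2 → time 21, value 122.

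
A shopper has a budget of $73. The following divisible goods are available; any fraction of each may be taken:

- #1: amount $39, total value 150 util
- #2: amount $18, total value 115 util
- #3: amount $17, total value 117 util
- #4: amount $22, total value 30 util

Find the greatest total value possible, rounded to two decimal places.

378.15

Take in order of value per unit:
- #3 (117/17 per unit): all 17 → value 117, running total 117.00
- #2 (115/18 per unit): all 18 → value 115, running total 232.00
- #1 (150/39 per unit): 38 of 39 → value 38×150/39 = 146.1538, running total 378.15
Total 378.15.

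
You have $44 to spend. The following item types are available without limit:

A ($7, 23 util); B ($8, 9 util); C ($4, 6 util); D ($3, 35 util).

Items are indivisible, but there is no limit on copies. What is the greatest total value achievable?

Best value-per-unit is D at 35/3, and filling with it alone uses cost 14×3=42. No mix of the others beats 14×35 = 490.

490 util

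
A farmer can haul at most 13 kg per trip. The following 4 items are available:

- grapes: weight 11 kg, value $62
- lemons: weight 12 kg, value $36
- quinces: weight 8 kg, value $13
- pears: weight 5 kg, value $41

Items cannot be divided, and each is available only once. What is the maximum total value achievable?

$62

Check high-value combinations within 13 kg:
- grapes: weight 11, value 62
- quinces+pears: weight 8+5=13, value 13+41=54
- pears: weight 5, value 41
Best: $62.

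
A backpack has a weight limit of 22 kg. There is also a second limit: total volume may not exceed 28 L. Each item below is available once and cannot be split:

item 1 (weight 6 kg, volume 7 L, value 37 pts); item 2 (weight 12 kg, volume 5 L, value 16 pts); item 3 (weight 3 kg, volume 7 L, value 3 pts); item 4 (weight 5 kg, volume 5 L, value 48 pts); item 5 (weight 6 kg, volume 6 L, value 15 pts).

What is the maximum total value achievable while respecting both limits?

103 pts

Feasible sets respecting both limits:
- item 1+item 3+item 4+item 5: weight 20, volume 25, value 103
- item 1+item 4+item 5: weight 17, volume 18, value 100
- item 1+item 3+item 4: weight 14, volume 19, value 88
Best: 103 pts.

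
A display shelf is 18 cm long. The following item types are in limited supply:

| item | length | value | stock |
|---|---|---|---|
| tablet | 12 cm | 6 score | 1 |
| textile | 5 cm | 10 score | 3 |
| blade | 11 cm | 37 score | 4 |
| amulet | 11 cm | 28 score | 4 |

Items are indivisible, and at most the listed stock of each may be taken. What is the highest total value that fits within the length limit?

47 score

Top feasible selections:
- 1×textile + 1×blade: length 16, value 47
- 1×textile + 1×amulet: length 16, value 38
Best: 47 score.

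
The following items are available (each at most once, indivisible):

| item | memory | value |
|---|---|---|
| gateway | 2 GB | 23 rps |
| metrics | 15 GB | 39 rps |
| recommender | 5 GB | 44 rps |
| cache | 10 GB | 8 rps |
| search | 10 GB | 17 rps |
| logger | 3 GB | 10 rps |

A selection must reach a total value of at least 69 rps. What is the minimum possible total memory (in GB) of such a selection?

Subsets with value ≥ 69, sorted by total memory:
- gateway+recommender+logger: memory 10, value 77
- gateway+recommender+search: memory 17, value 84
- gateway+recommender+cache: memory 17, value 75
- recommender+search+logger: memory 18, value 71
Minimum memory: 10 GB.

10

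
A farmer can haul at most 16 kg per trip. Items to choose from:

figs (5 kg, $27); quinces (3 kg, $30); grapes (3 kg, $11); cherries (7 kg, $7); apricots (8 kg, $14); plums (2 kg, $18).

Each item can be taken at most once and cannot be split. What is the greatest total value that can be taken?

Check high-value combinations within 16 kg:
- figs+quinces+grapes+plums: weight 5+3+3+2=13, value 27+30+11+18=86
- figs+quinces+plums: weight 5+3+2=10, value 27+30+18=75
- quinces+grapes+apricots+plums: weight 3+3+8+2=16, value 30+11+14+18=73
Best: $86.

$86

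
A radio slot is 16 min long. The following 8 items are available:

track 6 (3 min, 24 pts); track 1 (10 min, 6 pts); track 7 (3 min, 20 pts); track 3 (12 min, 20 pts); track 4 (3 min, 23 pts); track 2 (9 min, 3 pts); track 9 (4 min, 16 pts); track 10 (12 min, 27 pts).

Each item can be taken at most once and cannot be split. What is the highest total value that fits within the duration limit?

83 pts

Check high-value combinations within 16 min:
- track 6+track 7+track 4+track 9: duration 3+3+3+4=13, value 24+20+23+16=83
- track 6+track 7+track 4: duration 3+3+3=9, value 24+20+23=67
- track 6+track 4+track 9: duration 3+3+4=10, value 24+23+16=63
- track 6+track 7+track 9: duration 3+3+4=10, value 24+20+16=60
- track 7+track 4+track 9: duration 3+3+4=10, value 20+23+16=59
Best: 83 pts.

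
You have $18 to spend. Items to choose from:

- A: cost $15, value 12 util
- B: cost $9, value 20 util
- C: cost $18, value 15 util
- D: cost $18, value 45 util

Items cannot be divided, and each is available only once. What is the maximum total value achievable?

Check high-value combinations within $18:
- D: cost 18, value 45
- B: cost 9, value 20
- C: cost 18, value 15
Best: 45 util.

45 util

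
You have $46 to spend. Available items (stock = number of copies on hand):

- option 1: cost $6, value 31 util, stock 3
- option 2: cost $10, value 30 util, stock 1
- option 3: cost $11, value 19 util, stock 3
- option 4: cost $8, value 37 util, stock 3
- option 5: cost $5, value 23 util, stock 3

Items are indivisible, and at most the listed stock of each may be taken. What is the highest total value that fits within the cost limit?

Top feasible selections:
- 2×option 1 + 3×option 4 + 2×option 5: cost 46, value 219
- 3×option 1 + 2×option 4 + 2×option 5: cost 44, value 213
- 1×option 1 + 3×option 4 + 3×option 5: cost 45, value 211
Best: 219 util.

219 util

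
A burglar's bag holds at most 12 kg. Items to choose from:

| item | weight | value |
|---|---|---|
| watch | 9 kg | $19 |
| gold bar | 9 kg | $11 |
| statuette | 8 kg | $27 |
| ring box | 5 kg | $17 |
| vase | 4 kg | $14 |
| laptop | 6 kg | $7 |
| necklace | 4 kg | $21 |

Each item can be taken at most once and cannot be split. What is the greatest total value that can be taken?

$48

This is a 0/1 knapsack; check combinations near the capacity.
- statuette+necklace: weight 8+4=12, value 27+21=48
- statuette+vase: weight 8+4=12, value 27+14=41
- ring box+necklace: weight 5+4=9, value 17+21=38
- vase+necklace: weight 4+4=8, value 14+21=35
Best: $48.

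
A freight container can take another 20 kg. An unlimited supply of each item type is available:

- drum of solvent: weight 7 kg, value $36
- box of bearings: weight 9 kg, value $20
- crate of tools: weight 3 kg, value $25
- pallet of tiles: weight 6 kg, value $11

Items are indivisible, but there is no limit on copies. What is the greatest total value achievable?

$150

Best value-per-unit is crate of tools at 25/3, and filling with it alone uses weight 6×3=18. No mix of the others beats 6×25 = 150.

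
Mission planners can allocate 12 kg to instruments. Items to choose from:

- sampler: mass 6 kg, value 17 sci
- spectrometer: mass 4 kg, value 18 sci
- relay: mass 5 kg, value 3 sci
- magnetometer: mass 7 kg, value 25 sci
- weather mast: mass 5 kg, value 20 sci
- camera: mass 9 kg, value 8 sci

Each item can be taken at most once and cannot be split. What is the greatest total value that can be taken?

45 sci

This is a 0/1 knapsack; check combinations near the capacity.
- magnetometer+weather mast: mass 7+5=12, value 25+20=45
- spectrometer+magnetometer: mass 4+7=11, value 18+25=43
- spectrometer+weather mast: mass 4+5=9, value 18+20=38
- sampler+weather mast: mass 6+5=11, value 17+20=37
Best: 45 sci.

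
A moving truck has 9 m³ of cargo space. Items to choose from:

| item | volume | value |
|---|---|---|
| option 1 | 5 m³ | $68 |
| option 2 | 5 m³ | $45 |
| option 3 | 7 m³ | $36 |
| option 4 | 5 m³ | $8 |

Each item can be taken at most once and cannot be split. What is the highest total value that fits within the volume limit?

This is a 0/1 knapsack; check combinations near the capacity.
- option 1: volume 5, value 68
- option 2: volume 5, value 45
- option 3: volume 7, value 36
Best: $68.

$68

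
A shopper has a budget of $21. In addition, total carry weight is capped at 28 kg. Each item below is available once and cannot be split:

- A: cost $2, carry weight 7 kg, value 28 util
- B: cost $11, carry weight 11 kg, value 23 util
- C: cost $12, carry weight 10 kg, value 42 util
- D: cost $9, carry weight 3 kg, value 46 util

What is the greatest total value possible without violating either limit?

88 util

Feasible sets respecting both limits:
- C+D: cost 21, carry weight 13, value 88
- A+D: cost 11, carry weight 10, value 74
- A+C: cost 14, carry weight 17, value 70
- B+D: cost 20, carry weight 14, value 69
Best: 88 util.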